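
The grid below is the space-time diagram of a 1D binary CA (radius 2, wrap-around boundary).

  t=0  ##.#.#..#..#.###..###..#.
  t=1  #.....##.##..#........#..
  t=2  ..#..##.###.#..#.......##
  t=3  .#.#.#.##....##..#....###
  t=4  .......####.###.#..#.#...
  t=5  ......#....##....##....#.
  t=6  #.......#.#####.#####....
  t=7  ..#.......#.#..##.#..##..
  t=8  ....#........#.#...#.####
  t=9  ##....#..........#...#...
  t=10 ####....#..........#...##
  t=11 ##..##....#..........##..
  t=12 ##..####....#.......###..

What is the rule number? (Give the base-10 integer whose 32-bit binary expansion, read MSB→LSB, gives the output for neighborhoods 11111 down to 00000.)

  [31] ##### => #  t=6,i=12
  [30] ####. => .  t=4,i=9
  [29] ###.# => .  t=2,i=10
  [28] ###.. => .  t=0,i=15
  [27] ##.## => #  t=1,i=8
  [26] ##.#. => .  t=0,i=2
  [25] ##..# => .  t=0,i=16
  [24] ##... => #  t=3,i=9
  [23] #.### => #  t=0,i=13
  [22] #.##. => #  t=0,i=0
  [21] #.#.# => .  t=0,i=3
  [20] #.#.. => .  t=0,i=5
  [19] #..## => .  t=0,i=17
  [18] #..#. => #  t=0,i=7
  [17] #...# => #  t=8,i=17
  [16] #.... => #  t=1,i=2
  [15] .#### => .  t=4,i=8
  [14] .###. => .  t=0,i=14
  [13] .##.# => .  t=0,i=1
  [12] .##.. => #  t=1,i=10
  [11] .#.## => .  t=0,i=12
  [10] .#.#. => .  t=0,i=4
  [9] .#..# => #  t=0,i=6
  [8] .#... => .  t=1,i=1
  [7] ..### => .  t=0,i=18
  [6] ..##. => #  t=1,i=6
  [5] ..#.# => .  t=0,i=11
  [4] ..#.. => .  t=0,i=8
  [3] ...## => #  t=1,i=5
  [2] ...#. => .  t=1,i=21
  [1] ....# => .  t=1,i=4
  [0] ..... => .  t=1,i=3
  bits 10001001110001110001001001001000 = 2311524936

2311524936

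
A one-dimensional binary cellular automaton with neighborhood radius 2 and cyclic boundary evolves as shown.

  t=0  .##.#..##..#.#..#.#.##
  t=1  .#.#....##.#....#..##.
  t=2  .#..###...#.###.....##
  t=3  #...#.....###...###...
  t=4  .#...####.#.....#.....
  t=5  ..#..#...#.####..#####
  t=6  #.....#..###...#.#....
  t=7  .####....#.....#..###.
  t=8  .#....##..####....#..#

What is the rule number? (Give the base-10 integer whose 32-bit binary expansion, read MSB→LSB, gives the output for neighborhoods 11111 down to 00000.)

113318307

  nb #####: next=.  (t=5,i=19, bit31=0)
  nb ####.: next=.  (t=4,i=7, bit30=0)
  nb ###.#: next=.  (t=4,i=8, bit29=0)
  nb ###..: next=.  (t=2,i=6, bit28=0)
  nb ##.##: next=.  (t=0,i=0, bit27=0)
  nb ##.#.: next=#  (t=0,i=3, bit26=1)
  nb ##..#: next=#  (t=0,i=9, bit25=1)
  nb ##...: next=.  (t=2,i=7, bit24=0)
  nb #.###: next=#  (t=2,i=12, bit23=1)
  nb #.##.: next=#  (t=0,i=1, bit22=1)
  nb #.#.#: next=.  (t=0,i=18, bit21=0)
  nb #.#..: next=.  (t=0,i=4, bit20=0)
  nb #..##: next=.  (t=0,i=6, bit19=0)
  nb #..#.: next=.  (t=0,i=10, bit18=0)
  nb #...#: next=.  (t=2,i=8, bit17=0)
  nb #....: next=#  (t=1,i=5, bit16=1)
  nb .####: next=.  (t=4,i=6, bit15=0)
  nb .###.: next=.  (t=2,i=5, bit14=0)
  nb .##.#: next=.  (t=0,i=2, bit13=0)
  nb .##..: next=#  (t=0,i=8, bit12=1)
  nb .#.##: next=#  (t=0,i=19, bit11=1)
  nb .#.#.: next=.  (t=0,i=12, bit10=0)
  nb .#..#: next=.  (t=0,i=5, bit9=0)
  nb .#...: next=#  (t=1,i=4, bit8=1)
  nb ..###: next=#  (t=2,i=4, bit7=1)
  nb ..##.: next=.  (t=0,i=7, bit6=0)
  nb ..#.#: next=#  (t=0,i=11, bit5=1)
  nb ..#..: next=.  (t=1,i=16, bit4=0)
  nb ...##: next=.  (t=1,i=7, bit3=0)
  nb ...#.: next=.  (t=1,i=15, bit2=0)
  nb ....#: next=#  (t=1,i=6, bit1=1)
  nb .....: next=#  (t=2,i=17, bit0=1)
  bits 00000110110000010001100110100011 = 113318307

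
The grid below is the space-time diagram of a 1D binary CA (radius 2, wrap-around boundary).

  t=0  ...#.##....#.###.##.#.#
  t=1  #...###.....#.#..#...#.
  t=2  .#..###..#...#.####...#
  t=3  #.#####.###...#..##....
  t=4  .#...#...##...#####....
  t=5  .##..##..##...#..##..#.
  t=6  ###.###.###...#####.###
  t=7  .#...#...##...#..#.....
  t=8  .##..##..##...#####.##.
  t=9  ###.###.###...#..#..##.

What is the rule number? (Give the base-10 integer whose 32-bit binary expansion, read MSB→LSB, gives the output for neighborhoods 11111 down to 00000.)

1347182545

  ##### -> .   bit 31 = 0  t=3,i=4
  ####. -> #   bit 30 = 1  t=2,i=17
  ###.# -> .   bit 29 = 0  t=0,i=15
  ###.. -> #   bit 28 = 1  t=1,i=6
  ##.## -> .   bit 27 = 0  t=0,i=16
  ##.#. -> .   bit 26 = 0  t=0,i=19
  ##..# -> .   bit 25 = 0  t=2,i=7
  ##... -> .   bit 24 = 0  t=0,i=7
  #.### -> .   bit 23 = 0  t=0,i=13
  #.##. -> #   bit 22 = 1  t=0,i=5
  #.#.# -> .   bit 21 = 0  t=0,i=20
  #.#.. -> .   bit 20 = 0  t=0,i=22
  #..## -> #   bit 19 = 1  t=2,i=3
  #..#. -> #   bit 18 = 1  t=1,i=16
  #...# -> .   bit 17 = 0  t=0,i=1
  #.... -> .   bit 16 = 0  t=0,i=8
  .#### -> .   bit 15 = 0  t=2,i=16
  .###. -> #   bit 14 = 1  t=0,i=14
  .##.# -> .   bit 13 = 0  t=0,i=18
  .##.. -> #   bit 12 = 1  t=0,i=6
  .#.## -> #   bit 11 = 1  t=0,i=4
  .#.#. -> #   bit 10 = 1  t=0,i=21
  .#..# -> #   bit 9 = 1  t=1,i=15
  .#... -> #   bit 8 = 1  t=0,i=0
  ..### -> #   bit 7 = 1  t=1,i=4
  ..##. -> #   bit 6 = 1  t=3,i=17
  ..#.# -> .   bit 5 = 0  t=0,i=3
  ..#.. -> #   bit 4 = 1  t=1,i=17
  ...## -> .   bit 3 = 0  t=1,i=3
  ...#. -> .   bit 2 = 0  t=0,i=2
  ....# -> .   bit 1 = 0  t=0,i=9
  ..... -> #   bit 0 = 1  t=1,i=9
  bits 01010000010011000101111111010001 = 1347182545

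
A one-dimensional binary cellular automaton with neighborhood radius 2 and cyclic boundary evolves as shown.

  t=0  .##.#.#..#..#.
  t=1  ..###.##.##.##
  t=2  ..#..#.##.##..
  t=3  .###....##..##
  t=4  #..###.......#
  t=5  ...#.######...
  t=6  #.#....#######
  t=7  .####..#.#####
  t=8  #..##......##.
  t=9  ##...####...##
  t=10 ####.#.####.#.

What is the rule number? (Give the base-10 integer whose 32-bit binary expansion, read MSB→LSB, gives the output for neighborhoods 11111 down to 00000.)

  nb #####: next=#  (t=5,i=7, bit31=1)
  nb ####.: next=#  (t=5,i=9, bit30=1)
  nb ###.#: next=.  (t=1,i=4, bit29=0)
  nb ###..: next=#  (t=3,i=3, bit28=1)
  nb ##.##: next=#  (t=1,i=5, bit27=1)
  nb ##.#.: next=#  (t=0,i=3, bit26=1)
  nb ##..#: next=.  (t=1,i=0, bit25=0)
  nb ##...: next=#  (t=2,i=12, bit24=1)
  nb #.###: next=.  (t=3,i=1, bit23=0)
  nb #.##.: next=.  (t=1,i=6, bit22=0)
  nb #.#.#: next=#  (t=0,i=4, bit21=1)
  nb #.#..: next=#  (t=0,i=6, bit20=1)
  nb #..##: next=.  (t=0,i=0, bit19=0)
  nb #..#.: next=.  (t=0,i=8, bit18=0)
  nb #...#: next=#  (t=9,i=3, bit17=1)
  nb #....: next=#  (t=2,i=13, bit16=1)
  nb .####: next=.  (t=5,i=6, bit15=0)
  nb .###.: next=.  (t=1,i=3, bit14=0)
  nb .##.#: next=#  (t=0,i=2, bit13=1)
  nb .##..: next=.  (t=1,i=13, bit12=0)
  nb .#.##: next=.  (t=2,i=6, bit11=0)
  nb .#.#.: next=.  (t=0,i=5, bit10=0)
  nb .#..#: next=#  (t=0,i=7, bit9=1)
  nb .#...: next=#  (t=6,i=3, bit8=1)
  nb ..###: next=#  (t=1,i=2, bit7=1)
  nb ..##.: next=.  (t=0,i=1, bit6=0)
  nb ..#.#: next=.  (t=2,i=5, bit5=0)
  nb ..#..: next=#  (t=0,i=9, bit4=1)
  nb ...##: next=.  (t=3,i=7, bit3=0)
  nb ...#.: next=#  (t=2,i=1, bit2=1)
  nb ....#: next=.  (t=2,i=0, bit1=0)
  nb .....: next=#  (t=4,i=8, bit0=1)
  bits 11011101001100110010001110010101 = 3711116181

3711116181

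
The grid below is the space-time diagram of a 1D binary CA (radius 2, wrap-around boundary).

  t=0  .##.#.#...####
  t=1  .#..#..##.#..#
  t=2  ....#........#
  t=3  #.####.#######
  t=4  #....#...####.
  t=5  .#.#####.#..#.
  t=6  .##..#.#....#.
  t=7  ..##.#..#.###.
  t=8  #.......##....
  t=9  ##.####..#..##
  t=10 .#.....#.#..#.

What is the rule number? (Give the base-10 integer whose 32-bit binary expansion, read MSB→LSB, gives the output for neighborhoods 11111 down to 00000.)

2724338103

  #####|#  b31=1 t=3,i=9
  ####.|.  b30=0 t=0,i=12
  ###.#|#  b29=1 t=0,i=13
  ###..|.  b28=0 t=7,i=12
  ##.##|.  b27=0 t=0,i=0
  ##.#.|.  b26=0 t=0,i=3
  ##..#|#  b25=1 t=6,i=3
  ##...|.  b24=0 t=7,i=13
  #.###|.  b23=0 t=3,i=2
  #.##.|#  b22=1 t=0,i=1
  #.#.#|#  b21=1 t=0,i=4
  #.#..|.  b20=0 t=0,i=6
  #..##|.  b19=0 t=1,i=6
  #..#.|.  b18=0 t=1,i=3
  #...#|#  b17=1 t=0,i=8
  #....|.  b16=0 t=2,i=1
  .####|.  b15=0 t=0,i=11
  .###.|.  b14=0 t=7,i=11
  .##.#|.  b13=0 t=0,i=2
  .##..|#  b12=1 t=6,i=2
  .#.##|#  b11=1 t=5,i=2
  .#.#.|.  b10=0 t=0,i=5
  .#..#|.  b9=0 t=1,i=2
  .#...|#  b8=1 t=0,i=7
  ..###|#  b7=1 t=0,i=10
  ..##.|.  b6=0 t=1,i=7
  ..#.#|#  b5=1 t=1,i=13
  ..#..|#  b4=1 t=1,i=4
  ...##|.  b3=0 t=0,i=9
  ...#.|#  b2=1 t=2,i=3
  ....#|#  b1=1 t=2,i=2
  .....|#  b0=1 t=2,i=7
  bits 10100010011000100001100110110111 = 2724338103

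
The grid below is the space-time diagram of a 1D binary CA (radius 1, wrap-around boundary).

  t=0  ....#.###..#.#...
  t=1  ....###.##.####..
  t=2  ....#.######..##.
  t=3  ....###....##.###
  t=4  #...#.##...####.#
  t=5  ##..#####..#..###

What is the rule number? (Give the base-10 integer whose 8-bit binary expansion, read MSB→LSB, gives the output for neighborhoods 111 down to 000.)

124

  [7] ### => .  t=0,i=7
  [6] ##. => #  t=0,i=8
  [5] #.# => #  t=0,i=5
  [4] #.. => #  t=0,i=9
  [3] .## => #  t=0,i=6
  [2] .#. => #  t=0,i=4
  [1] ..# => .  t=0,i=3
  [0] ... => .  t=0,i=0
  bits 01111100 = 124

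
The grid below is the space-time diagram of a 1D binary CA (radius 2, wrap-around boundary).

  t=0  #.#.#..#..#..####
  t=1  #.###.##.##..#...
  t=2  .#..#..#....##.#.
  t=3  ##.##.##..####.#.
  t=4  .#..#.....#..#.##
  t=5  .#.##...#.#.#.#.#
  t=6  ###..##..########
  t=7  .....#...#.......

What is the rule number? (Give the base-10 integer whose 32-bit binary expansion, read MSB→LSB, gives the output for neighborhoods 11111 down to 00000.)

557198554

  #####|.  b31=0 t=0,i=15
  ####.|.  b30=0 t=0,i=16
  ###.#|#  b29=1 t=0,i=0
  ###..|.  b28=0 t=6,i=2
  ##.##|.  b27=0 t=1,i=5
  ##.#.|.  b26=0 t=0,i=1
  ##..#|.  b25=0 t=1,i=11
  ##...|#  b24=1 t=5,i=5
  #.###|.  b23=0 t=1,i=2
  #.##.|.  b22=0 t=1,i=6
  #.#.#|#  b21=1 t=0,i=2
  #.#..|#  b20=1 t=0,i=4
  #..##|.  b19=0 t=0,i=12
  #..#.|#  b18=1 t=0,i=6
  #...#|#  b17=1 t=1,i=15
  #....|.  b16=0 t=2,i=9
  .####|.  b15=0 t=0,i=14
  .###.|.  b14=0 t=1,i=3
  .##.#|#  b13=1 t=1,i=7
  .##..|.  b12=0 t=1,i=10
  .#.##|#  b11=1 t=1,i=1
  .#.#.|#  b10=1 t=0,i=3
  .#..#|.  b9=0 t=0,i=5
  .#...|.  b8=0 t=1,i=14
  ..###|#  b7=1 t=0,i=13
  ..##.|#  b6=1 t=2,i=12
  ..#.#|.  b5=0 t=1,i=0
  ..#..|#  b4=1 t=0,i=7
  ...##|#  b3=1 t=2,i=11
  ...#.|.  b2=0 t=1,i=16
  ....#|#  b1=1 t=2,i=10
  .....|.  b0=0 t=4,i=7
  bits 00100001001101100010110011011010 = 557198554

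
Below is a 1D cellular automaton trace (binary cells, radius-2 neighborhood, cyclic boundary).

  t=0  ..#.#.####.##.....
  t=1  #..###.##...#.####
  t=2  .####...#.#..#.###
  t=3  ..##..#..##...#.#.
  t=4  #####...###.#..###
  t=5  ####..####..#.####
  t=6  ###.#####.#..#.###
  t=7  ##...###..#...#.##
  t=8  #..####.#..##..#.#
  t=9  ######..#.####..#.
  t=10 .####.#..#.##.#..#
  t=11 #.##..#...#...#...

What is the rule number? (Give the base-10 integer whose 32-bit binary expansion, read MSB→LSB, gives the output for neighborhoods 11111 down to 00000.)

  #####|#  b31=1 t=1,i=16
  ####.|#  b30=1 t=0,i=8
  ###.#|.  b29=0 t=0,i=9
  ###..|.  b28=0 t=1,i=0
  ##.##|.  b27=0 t=0,i=10
  ##.#.|.  b26=0 t=4,i=11
  ##..#|#  b25=1 t=1,i=1
  ##...|.  b24=0 t=0,i=13
  #.###|.  b23=0 t=0,i=6
  #.##.|.  b22=0 t=0,i=11
  #.#.#|#  b21=1 t=0,i=4
  #.#..|#  b20=1 t=2,i=10
  #..##|#  b19=1 t=1,i=2
  #..#.|.  b18=0 t=2,i=12
  #...#|#  b17=1 t=1,i=10
  #....|#  b16=1 t=0,i=14
  .####|#  b15=1 t=0,i=7
  .###.|#  b14=1 t=1,i=4
  .##.#|.  b13=0 t=10,i=12
  .##..|#  b12=1 t=0,i=12
  .#.##|#  b11=1 t=0,i=5
  .#.#.|#  b10=1 t=0,i=3
  .#..#|.  b9=0 t=2,i=11
  .#...|#  b8=1 t=3,i=17
  ..###|#  b7=1 t=1,i=3
  ..##.|#  b6=1 t=3,i=2
  ..#.#|.  b5=0 t=0,i=2
  ..#..|.  b4=0 t=3,i=6
  ...##|#  b3=1 t=3,i=1
  ...#.|.  b2=0 t=0,i=1
  ....#|#  b1=1 t=0,i=0
  .....|#  b0=1 t=0,i=15
  bits 11000010001110111101110111001011 = 3258703307

3258703307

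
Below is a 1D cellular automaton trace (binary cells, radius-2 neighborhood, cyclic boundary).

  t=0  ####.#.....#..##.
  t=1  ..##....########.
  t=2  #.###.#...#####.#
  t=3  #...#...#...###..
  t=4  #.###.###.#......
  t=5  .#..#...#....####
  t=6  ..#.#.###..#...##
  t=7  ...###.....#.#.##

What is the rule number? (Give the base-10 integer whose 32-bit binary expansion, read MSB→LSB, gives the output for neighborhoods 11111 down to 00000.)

  ##### -> #   bit 31 = 1  t=1,i=10
  ####. -> #   bit 30 = 1  t=0,i=2
  ###.# -> #   bit 29 = 1  t=0,i=3
  ###.. -> .   bit 28 = 0  t=1,i=15
  ##.## -> .   bit 27 = 0  t=0,i=16
  ##.#. -> .   bit 26 = 0  t=0,i=4
  ##..# -> .   bit 25 = 0  t=3,i=15
  ##... -> #   bit 24 = 1  t=1,i=4
  #.### -> .   bit 23 = 0  t=0,i=0
  #.##. -> .   bit 22 = 0  t=2,i=16
  #.#.# -> #   bit 21 = 1  t=6,i=4
  #.#.. -> .   bit 20 = 0  t=0,i=5
  #..## -> #   bit 19 = 1  t=0,i=13
  #..#. -> .   bit 18 = 0  t=3,i=16
  #...# -> #   bit 17 = 1  t=1,i=0
  #.... -> .   bit 16 = 0  t=0,i=7
  .#### -> .   bit 15 = 0  t=0,i=1
  .###. -> .   bit 14 = 0  t=2,i=3
  .##.# -> #   bit 13 = 1  t=0,i=15
  .##.. -> #   bit 12 = 1  t=1,i=3
  .#.## -> #   bit 11 = 1  t=4,i=1
  .#.#. -> #   bit 10 = 1  t=6,i=3
  .#..# -> #   bit 9 = 1  t=0,i=12
  .#... -> .   bit 8 = 0  t=0,i=6
  ..### -> .   bit 7 = 0  t=1,i=8
  ..##. -> #   bit 6 = 1  t=0,i=14
  ..#.# -> .   bit 5 = 0  t=4,i=0
  ..#.. -> #   bit 4 = 1  t=0,i=11
  ...## -> .   bit 3 = 0  t=1,i=1
  ...#. -> #   bit 2 = 1  t=0,i=10
  ....# -> #   bit 1 = 1  t=0,i=9
  ..... -> #   bit 0 = 1  t=0,i=8
  bits 11100001001010100011111001010111 = 3777642071

3777642071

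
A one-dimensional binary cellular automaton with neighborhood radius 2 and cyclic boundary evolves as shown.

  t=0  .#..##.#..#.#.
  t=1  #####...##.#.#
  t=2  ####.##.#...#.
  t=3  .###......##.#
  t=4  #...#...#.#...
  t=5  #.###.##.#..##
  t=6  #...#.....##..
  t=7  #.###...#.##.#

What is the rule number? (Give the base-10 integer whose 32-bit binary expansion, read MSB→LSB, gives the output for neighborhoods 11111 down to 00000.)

  nb #####: next=#  (t=1,i=1, bit31=1)
  nb ####.: next=#  (t=1,i=3, bit30=1)
  nb ###.#: next=#  (t=2,i=3, bit29=1)
  nb ###..: next=.  (t=1,i=4, bit28=0)
  nb ##.##: next=.  (t=2,i=4, bit27=0)
  nb ##.#.: next=.  (t=0,i=6, bit26=0)
  nb ##..#: next=.  (t=6,i=12, bit25=0)
  nb ##...: next=#  (t=1,i=5, bit24=1)
  nb #.###: next=.  (t=1,i=13, bit23=0)
  nb #.##.: next=.  (t=2,i=5, bit22=0)
  nb #.#.#: next=.  (t=1,i=11, bit21=0)
  nb #.#..: next=.  (t=0,i=7, bit20=0)
  nb #..##: next=#  (t=0,i=3, bit19=1)
  nb #..#.: next=#  (t=0,i=0, bit18=1)
  nb #...#: next=#  (t=1,i=6, bit17=1)
  nb #....: next=.  (t=3,i=5, bit16=0)
  nb .####: next=#  (t=1,i=0, bit15=1)
  nb .###.: next=.  (t=3,i=2, bit14=0)
  nb .##.#: next=.  (t=0,i=5, bit13=0)
  nb .##..: next=#  (t=6,i=11, bit12=1)
  nb .#.##: next=#  (t=1,i=12, bit11=1)
  nb .#.#.: next=#  (t=0,i=11, bit10=1)
  nb .#..#: next=#  (t=0,i=2, bit9=1)
  nb .#...: next=.  (t=2,i=9, bit8=0)
  nb ..###: next=.  (t=5,i=12, bit7=0)
  nb ..##.: next=#  (t=0,i=4, bit6=1)
  nb ..#.#: next=.  (t=0,i=10, bit5=0)
  nb ..#..: next=#  (t=0,i=1, bit4=1)
  nb ...##: next=.  (t=1,i=7, bit3=0)
  nb ...#.: next=#  (t=2,i=11, bit2=1)
  nb ....#: next=#  (t=3,i=8, bit1=1)
  nb .....: next=.  (t=3,i=6, bit0=0)
  bits 11100001000011101001111001010110 = 3775831638

3775831638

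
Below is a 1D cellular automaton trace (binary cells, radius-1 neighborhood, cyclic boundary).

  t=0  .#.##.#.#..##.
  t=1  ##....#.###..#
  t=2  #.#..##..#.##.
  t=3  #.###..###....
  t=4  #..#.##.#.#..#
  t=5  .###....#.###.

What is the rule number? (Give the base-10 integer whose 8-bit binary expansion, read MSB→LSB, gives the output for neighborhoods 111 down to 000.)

  nb ###: next=#  (t=1,i=0, bit7=1)
  nb ##.: next=.  (t=0,i=4, bit6=0)
  nb #.#: next=.  (t=0,i=2, bit5=0)
  nb #..: next=#  (t=0,i=9, bit4=1)
  nb .##: next=.  (t=0,i=3, bit3=0)
  nb .#.: next=#  (t=0,i=1, bit2=1)
  nb ..#: next=#  (t=0,i=0, bit1=1)
  nb ...: next=.  (t=1,i=3, bit0=0)
  bits 10010110 = 150

150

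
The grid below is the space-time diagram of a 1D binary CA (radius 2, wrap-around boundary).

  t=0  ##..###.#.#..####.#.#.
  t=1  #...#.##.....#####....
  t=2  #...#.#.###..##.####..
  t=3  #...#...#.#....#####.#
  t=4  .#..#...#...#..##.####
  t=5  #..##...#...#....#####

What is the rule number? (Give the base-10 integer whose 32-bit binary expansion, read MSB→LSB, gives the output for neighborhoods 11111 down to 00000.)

2110095537

  #####|.  b31=0 t=1,i=15
  ####.|#  b30=1 t=0,i=15
  ###.#|#  b29=1 t=0,i=6
  ###..|#  b28=1 t=1,i=17
  ##.##|#  b27=1 t=2,i=15
  ##.#.|#  b26=1 t=0,i=7
  ##..#|.  b25=0 t=0,i=2
  ##...|#  b24=1 t=1,i=8
  #.###|#  b23=1 t=2,i=8
  #.##.|#  b22=1 t=0,i=0
  #.#.#|.  b21=0 t=0,i=8
  #.#..|.  b20=0 t=0,i=10
  #..##|.  b19=0 t=0,i=3
  #..#.|#  b18=1 t=2,i=21
  #...#|.  b17=0 t=1,i=2
  #....|#  b16=1 t=1,i=9
  .####|#  b15=1 t=0,i=14
  .###.|.  b14=0 t=0,i=5
  .##.#|.  b13=0 t=2,i=14
  .##..|.  b12=0 t=0,i=1
  .#.##|.  b11=0 t=0,i=21
  .#.#.|.  b10=0 t=0,i=9
  .#..#|.  b9=0 t=0,i=11
  .#...|.  b8=0 t=1,i=1
  ..###|#  b7=1 t=0,i=4
  ..##.|.  b6=0 t=2,i=13
  ..#.#|#  b5=1 t=1,i=4
  ..#..|#  b4=1 t=1,i=0
  ...##|.  b3=0 t=1,i=12
  ...#.|.  b2=0 t=1,i=3
  ....#|.  b1=0 t=1,i=11
  .....|#  b0=1 t=1,i=10
  bits 01111101110001011000000010110001 = 2110095537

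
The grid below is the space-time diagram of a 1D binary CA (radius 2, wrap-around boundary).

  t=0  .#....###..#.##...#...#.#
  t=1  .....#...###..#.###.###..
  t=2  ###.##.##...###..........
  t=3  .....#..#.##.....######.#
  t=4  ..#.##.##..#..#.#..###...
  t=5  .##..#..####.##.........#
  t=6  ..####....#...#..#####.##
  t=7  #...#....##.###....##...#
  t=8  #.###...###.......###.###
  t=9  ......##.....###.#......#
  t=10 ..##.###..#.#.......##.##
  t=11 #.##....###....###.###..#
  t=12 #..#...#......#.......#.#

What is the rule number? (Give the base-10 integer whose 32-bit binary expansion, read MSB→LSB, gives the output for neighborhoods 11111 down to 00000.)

  nb #####: next=#  (t=3,i=19, bit31=1)
  nb ####.: next=#  (t=3,i=21, bit30=1)
  nb ###.#: next=.  (t=1,i=18, bit29=0)
  nb ###..: next=.  (t=0,i=8, bit28=0)
  nb ##.##: next=.  (t=1,i=19, bit27=0)
  nb ##.#.: next=.  (t=3,i=23, bit26=0)
  nb ##..#: next=#  (t=0,i=9, bit25=1)
  nb ##...: next=.  (t=0,i=15, bit24=0)
  nb #.###: next=.  (t=1,i=16, bit23=0)
  nb #.##.: next=.  (t=0,i=13, bit22=0)
  nb #.#.#: next=.  (t=0,i=24, bit21=0)
  nb #.#..: next=.  (t=0,i=1, bit20=0)
  nb #..##: next=.  (t=4,i=18, bit19=0)
  nb #..#.: next=#  (t=0,i=10, bit18=1)
  nb #...#: next=#  (t=0,i=16, bit17=1)
  nb #....: next=.  (t=0,i=3, bit16=0)
  nb .####: next=.  (t=3,i=18, bit15=0)
  nb .###.: next=.  (t=0,i=7, bit14=0)
  nb .##.#: next=#  (t=2,i=5, bit13=1)
  nb .##..: next=#  (t=0,i=14, bit12=1)
  nb .#.##: next=.  (t=0,i=12, bit11=0)
  nb .#.#.: next=.  (t=0,i=0, bit10=0)
  nb .#..#: next=.  (t=3,i=6, bit9=0)
  nb .#...: next=.  (t=0,i=2, bit8=0)
  nb ..###: next=.  (t=0,i=6, bit7=0)
  nb ..##.: next=#  (t=7,i=9, bit6=1)
  nb ..#.#: next=#  (t=0,i=11, bit5=1)
  nb ..#..: next=#  (t=0,i=18, bit4=1)
  nb ...##: next=#  (t=0,i=5, bit3=1)
  nb ...#.: next=#  (t=0,i=17, bit2=1)
  nb ....#: next=.  (t=0,i=4, bit1=0)
  nb .....: next=#  (t=1,i=0, bit0=1)
  bits 11000010000001100011000001111101 = 3255185533

3255185533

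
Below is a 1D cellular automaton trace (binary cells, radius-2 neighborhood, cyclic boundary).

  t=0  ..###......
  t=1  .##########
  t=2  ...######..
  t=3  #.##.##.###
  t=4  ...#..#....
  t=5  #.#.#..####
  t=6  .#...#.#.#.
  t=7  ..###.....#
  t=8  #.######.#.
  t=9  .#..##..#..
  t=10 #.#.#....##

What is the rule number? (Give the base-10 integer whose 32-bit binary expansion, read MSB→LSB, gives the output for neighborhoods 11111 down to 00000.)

2500029389

  ##### -> #   bit 31 = 1  t=1,i=3
  ####. -> .   bit 30 = 0  t=1,i=9
  ###.# -> .   bit 29 = 0  t=1,i=10
  ###.. -> #   bit 28 = 1  t=0,i=4
  ##.## -> .   bit 27 = 0  t=1,i=0
  ##.#. -> #   bit 26 = 1  t=5,i=1
  ##..# -> .   bit 25 = 0  t=9,i=6
  ##... -> #   bit 24 = 1  t=0,i=5
  #.### -> .   bit 23 = 0  t=1,i=1
  #.##. -> .   bit 22 = 0  t=3,i=2
  #.#.# -> .   bit 21 = 0  t=5,i=2
  #.#.. -> .   bit 20 = 0  t=5,i=4
  #..## -> .   bit 19 = 0  t=5,i=6
  #..#. -> .   bit 18 = 0  t=4,i=5
  #...# -> #   bit 17 = 1  t=6,i=3
  #.... -> #   bit 16 = 1  t=0,i=6
  .#### -> .   bit 15 = 0  t=1,i=2
  .###. -> #   bit 14 = 1  t=0,i=3
  .##.# -> #   bit 13 = 1  t=3,i=3
  .##.. -> .   bit 12 = 0  t=9,i=5
  .#.## -> #   bit 11 = 1  t=8,i=1
  .#.#. -> .   bit 10 = 0  t=5,i=3
  .#..# -> #   bit 9 = 1  t=4,i=4
  .#... -> #   bit 8 = 1  t=4,i=7
  ..### -> #   bit 7 = 1  t=0,i=2
  ..##. -> #   bit 6 = 1  t=9,i=4
  ..#.# -> .   bit 5 = 0  t=6,i=5
  ..#.. -> .   bit 4 = 0  t=4,i=3
  ...## -> #   bit 3 = 1  t=0,i=1
  ...#. -> #   bit 2 = 1  t=4,i=2
  ....# -> .   bit 1 = 0  t=0,i=0
  ..... -> #   bit 0 = 1  t=0,i=7
  bits 10010101000000110110101111001101 = 2500029389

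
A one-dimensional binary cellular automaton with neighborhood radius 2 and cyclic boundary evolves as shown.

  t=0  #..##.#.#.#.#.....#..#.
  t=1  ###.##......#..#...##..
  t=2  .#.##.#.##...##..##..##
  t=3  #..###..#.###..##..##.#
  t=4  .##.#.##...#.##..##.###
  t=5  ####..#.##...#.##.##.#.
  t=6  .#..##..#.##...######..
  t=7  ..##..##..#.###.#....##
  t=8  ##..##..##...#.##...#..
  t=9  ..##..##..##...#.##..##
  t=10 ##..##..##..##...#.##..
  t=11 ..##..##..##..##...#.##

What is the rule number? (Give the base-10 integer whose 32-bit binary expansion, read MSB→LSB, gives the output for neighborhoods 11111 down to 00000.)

  [31] ##### => .  t=6,i=17
  [30] ####. => .  t=5,i=2
  [29] ###.# => .  t=1,i=2
  [28] ###.. => .  t=3,i=5
  [27] ##.## => #  t=1,i=3
  [26] ##.#. => #  t=0,i=5
  [25] ##..# => #  t=1,i=21
  [24] ##... => #  t=1,i=6
  [23] #.### => .  t=3,i=10
  [22] #.##. => #  t=1,i=4
  [21] #.#.# => .  t=0,i=6
  [20] #.#.. => #  t=0,i=0
  [19] #..## => #  t=0,i=2
  [18] #..#. => #  t=0,i=20
  [17] #...# => #  t=1,i=17
  [16] #.... => .  t=0,i=14
  [15] .#### => #  t=5,i=1
  [14] .###. => #  t=1,i=1
  [13] .##.# => #  t=0,i=4
  [12] .##.. => .  t=1,i=5
  [11] .#.## => .  t=2,i=2
  [10] .#.#. => .  t=0,i=7
  [9] .#..# => #  t=0,i=1
  [8] .#... => .  t=0,i=13
  [7] ..### => .  t=1,i=0
  [6] ..##. => .  t=0,i=3
  [5] ..#.# => .  t=0,i=21
  [4] ..#.. => .  t=0,i=18
  [3] ...## => #  t=1,i=18
  [2] ...#. => .  t=0,i=17
  [1] ....# => .  t=0,i=16
  [0] ..... => #  t=0,i=15
  bits 00001111010111101110001000001001 = 257876489

257876489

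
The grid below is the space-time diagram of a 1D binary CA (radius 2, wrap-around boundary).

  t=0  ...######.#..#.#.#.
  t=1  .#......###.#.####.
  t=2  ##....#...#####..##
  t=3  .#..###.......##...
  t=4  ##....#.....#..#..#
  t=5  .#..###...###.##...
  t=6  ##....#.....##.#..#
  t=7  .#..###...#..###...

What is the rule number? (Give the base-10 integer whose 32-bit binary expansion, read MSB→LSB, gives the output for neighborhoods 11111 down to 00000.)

1051999254

  nb #####: next=.  (t=0,i=5, bit31=0)
  nb ####.: next=.  (t=0,i=7, bit30=0)
  nb ###.#: next=#  (t=0,i=8, bit29=1)
  nb ###..: next=#  (t=1,i=17, bit28=1)
  nb ##.##: next=#  (t=5,i=13, bit27=1)
  nb ##.#.: next=#  (t=0,i=9, bit26=1)
  nb ##..#: next=#  (t=1,i=18, bit25=1)
  nb ##...: next=.  (t=2,i=2, bit24=0)
  nb #.###: next=#  (t=1,i=14, bit23=1)
  nb #.##.: next=.  (t=5,i=14, bit22=0)
  nb #.#.#: next=#  (t=0,i=15, bit21=1)
  nb #.#..: next=#  (t=0,i=10, bit20=1)
  nb #..##: next=.  (t=2,i=16, bit19=0)
  nb #..#.: next=#  (t=0,i=12, bit18=1)
  nb #...#: next=.  (t=2,i=8, bit17=0)
  nb #....: next=.  (t=0,i=0, bit16=0)
  nb .####: next=.  (t=0,i=4, bit15=0)
  nb .###.: next=.  (t=1,i=9, bit14=0)
  nb .##.#: next=#  (t=6,i=13, bit13=1)
  nb .##..: next=#  (t=3,i=15, bit12=1)
  nb .#.##: next=#  (t=1,i=13, bit11=1)
  nb .#.#.: next=#  (t=0,i=14, bit10=1)
  nb .#..#: next=.  (t=0,i=11, bit9=0)
  nb .#...: next=.  (t=0,i=18, bit8=0)
  nb ..###: next=.  (t=0,i=3, bit7=0)
  nb ..##.: next=.  (t=3,i=14, bit6=0)
  nb ..#.#: next=.  (t=0,i=13, bit5=0)
  nb ..#..: next=#  (t=1,i=1, bit4=1)
  nb ...##: next=.  (t=0,i=2, bit3=0)
  nb ...#.: next=#  (t=2,i=5, bit2=1)
  nb ....#: next=#  (t=0,i=1, bit1=1)
  nb .....: next=.  (t=1,i=4, bit0=0)
  bits 00111110101101000011110000010110 = 1051999254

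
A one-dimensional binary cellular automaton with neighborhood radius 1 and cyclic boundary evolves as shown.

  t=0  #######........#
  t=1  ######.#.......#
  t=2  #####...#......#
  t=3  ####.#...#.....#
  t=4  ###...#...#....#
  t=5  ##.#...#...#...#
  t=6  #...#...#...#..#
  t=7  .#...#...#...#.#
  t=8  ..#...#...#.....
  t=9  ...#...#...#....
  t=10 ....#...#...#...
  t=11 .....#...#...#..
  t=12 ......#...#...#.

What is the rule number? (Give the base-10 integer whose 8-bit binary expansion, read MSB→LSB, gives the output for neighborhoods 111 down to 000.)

152

  nb ###: next=#  (t=0,i=0, bit7=1)
  nb ##.: next=.  (t=0,i=6, bit6=0)
  nb #.#: next=.  (t=1,i=6, bit5=0)
  nb #..: next=#  (t=0,i=7, bit4=1)
  nb .##: next=#  (t=0,i=15, bit3=1)
  nb .#.: next=.  (t=1,i=7, bit2=0)
  nb ..#: next=.  (t=0,i=14, bit1=0)
  nb ...: next=.  (t=0,i=8, bit0=0)
  bits 10011000 = 152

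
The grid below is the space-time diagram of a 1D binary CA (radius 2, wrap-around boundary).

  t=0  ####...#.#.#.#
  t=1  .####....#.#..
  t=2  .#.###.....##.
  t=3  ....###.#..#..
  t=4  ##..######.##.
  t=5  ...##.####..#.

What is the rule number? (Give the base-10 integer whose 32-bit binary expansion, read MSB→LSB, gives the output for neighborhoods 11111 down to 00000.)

  [31] ##### => #  t=0,i=1
  [30] ####. => #  t=0,i=2
  [29] ###.# => #  t=3,i=6
  [28] ###.. => #  t=0,i=3
  [27] ##.## => .  t=4,i=10
  [26] ##.#. => #  t=3,i=7
  [25] ##..# => .  t=2,i=13
  [24] ##... => #  t=0,i=4
  [23] #.### => .  t=0,i=13
  [22] #.##. => .  t=4,i=0
  [21] #.#.# => #  t=0,i=9
  [20] #.#.. => #  t=1,i=11
  [19] #..## => #  t=4,i=3
  [18] #..#. => .  t=2,i=0
  [17] #...# => .  t=0,i=5
  [16] #.... => .  t=1,i=6
  [15] .#### => .  t=0,i=0
  [14] .###. => #  t=2,i=4
  [13] .##.# => #  t=4,i=12
  [12] .##.. => .  t=2,i=12
  [11] .#.## => .  t=0,i=12
  [10] .#.#. => .  t=0,i=8
  [9] .#..# => #  t=3,i=9
  [8] .#... => #  t=1,i=12
  [7] ..### => #  t=1,i=1
  [6] ..##. => #  t=2,i=11
  [5] ..#.# => .  t=0,i=7
  [4] ..#.. => #  t=3,i=11
  [3] ...## => .  t=1,i=0
  [2] ...#. => .  t=0,i=6
  [1] ....# => .  t=1,i=7
  [0] ..... => #  t=2,i=8
  bits 11110101001110000110001111010001 = 4114113489

4114113489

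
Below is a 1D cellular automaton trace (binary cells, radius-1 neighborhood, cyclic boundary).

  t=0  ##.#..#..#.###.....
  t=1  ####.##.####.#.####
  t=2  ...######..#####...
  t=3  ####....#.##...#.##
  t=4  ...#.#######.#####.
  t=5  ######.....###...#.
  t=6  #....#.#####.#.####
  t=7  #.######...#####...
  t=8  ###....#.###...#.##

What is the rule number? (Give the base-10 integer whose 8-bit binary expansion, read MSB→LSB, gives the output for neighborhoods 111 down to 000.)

111

  [7] ### => .  t=0,i=12
  [6] ##. => #  t=0,i=1
  [5] #.# => #  t=0,i=2
  [4] #.. => .  t=0,i=4
  [3] .## => #  t=0,i=0
  [2] .#. => #  t=0,i=3
  [1] ..# => #  t=0,i=5
  [0] ... => #  t=0,i=15
  bits 01101111 = 111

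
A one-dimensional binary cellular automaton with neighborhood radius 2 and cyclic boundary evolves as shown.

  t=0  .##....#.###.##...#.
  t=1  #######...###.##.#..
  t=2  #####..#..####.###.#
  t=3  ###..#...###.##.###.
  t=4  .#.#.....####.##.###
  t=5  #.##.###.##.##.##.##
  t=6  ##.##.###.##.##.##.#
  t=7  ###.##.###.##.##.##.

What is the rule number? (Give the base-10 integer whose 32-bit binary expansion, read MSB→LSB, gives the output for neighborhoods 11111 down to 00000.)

  [31] ##### => #  t=1,i=2
  [30] ####. => .  t=1,i=5
  [29] ###.# => #  t=0,i=11
  [28] ###.. => .  t=1,i=6
  [27] ##.## => #  t=0,i=12
  [26] ##.#. => #  t=1,i=16
  [25] ##..# => #  t=2,i=5
  [24] ##... => #  t=0,i=3
  [23] #.### => .  t=0,i=9
  [22] #.##. => .  t=0,i=13
  [21] #.#.# => .  t=4,i=1
  [20] #.#.. => #  t=1,i=17
  [19] #..## => #  t=0,i=0
  [18] #..#. => .  t=2,i=6
  [17] #...# => .  t=0,i=16
  [16] #.... => #  t=0,i=4
  [15] .#### => #  t=1,i=1
  [14] .###. => #  t=0,i=10
  [13] .##.# => #  t=1,i=15
  [12] .##.. => #  t=0,i=2
  [11] .#.## => .  t=0,i=8
  [10] .#.#. => #  t=4,i=2
  [9] .#..# => .  t=0,i=19
  [8] .#... => .  t=3,i=6
  [7] ..### => #  t=1,i=0
  [6] ..##. => #  t=0,i=1
  [5] ..#.# => .  t=0,i=7
  [4] ..#.. => .  t=0,i=18
  [3] ...## => .  t=1,i=9
  [2] ...#. => #  t=0,i=6
  [1] ....# => #  t=0,i=5
  [0] ..... => #  t=4,i=6
  bits 10101111000110011111010011000111 = 2937713863

2937713863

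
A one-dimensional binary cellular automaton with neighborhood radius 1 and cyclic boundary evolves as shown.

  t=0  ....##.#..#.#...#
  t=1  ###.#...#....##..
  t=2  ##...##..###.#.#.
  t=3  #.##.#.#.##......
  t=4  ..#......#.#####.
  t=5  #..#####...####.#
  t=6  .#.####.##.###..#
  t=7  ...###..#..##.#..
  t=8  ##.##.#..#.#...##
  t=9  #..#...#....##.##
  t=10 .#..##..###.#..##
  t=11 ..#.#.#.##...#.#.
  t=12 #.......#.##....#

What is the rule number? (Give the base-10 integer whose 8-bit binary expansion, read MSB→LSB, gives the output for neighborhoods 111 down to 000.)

153

  nb ###: next=#  (t=1,i=1, bit7=1)
  nb ##.: next=.  (t=0,i=5, bit6=0)
  nb #.#: next=.  (t=0,i=6, bit5=0)
  nb #..: next=#  (t=0,i=0, bit4=1)
  nb .##: next=#  (t=0,i=4, bit3=1)
  nb .#.: next=.  (t=0,i=7, bit2=0)
  nb ..#: next=.  (t=0,i=3, bit1=0)
  nb ...: next=#  (t=0,i=1, bit0=1)
  bits 10011001 = 153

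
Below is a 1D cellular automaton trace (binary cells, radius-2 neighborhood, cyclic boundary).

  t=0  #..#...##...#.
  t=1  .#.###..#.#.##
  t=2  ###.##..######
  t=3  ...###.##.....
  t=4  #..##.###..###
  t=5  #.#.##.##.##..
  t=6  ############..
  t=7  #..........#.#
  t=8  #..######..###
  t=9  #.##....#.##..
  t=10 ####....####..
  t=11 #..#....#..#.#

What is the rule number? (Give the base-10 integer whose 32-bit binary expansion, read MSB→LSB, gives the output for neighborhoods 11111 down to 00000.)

  ##### -> .   bit 31 = 0  t=2,i=0
  ####. -> .   bit 30 = 0  t=2,i=1
  ###.# -> .   bit 29 = 0  t=2,i=2
  ###.. -> #   bit 28 = 1  t=1,i=5
  ##.## -> #   bit 27 = 1  t=2,i=3
  ##.#. -> #   bit 26 = 1  t=1,i=0
  ##..# -> .   bit 25 = 0  t=1,i=6
  ##... -> .   bit 24 = 0  t=0,i=9
  #.### -> .   bit 23 = 0  t=1,i=3
  #.##. -> #   bit 22 = 1  t=1,i=12
  #.#.# -> #   bit 21 = 1  t=1,i=1
  #.#.. -> .   bit 20 = 0  t=0,i=0
  #..## -> #   bit 19 = 1  t=2,i=7
  #..#. -> .   bit 18 = 0  t=0,i=2
  #...# -> #   bit 17 = 1  t=0,i=5
  #.... -> .   bit 16 = 0  t=3,i=10
  .#### -> .   bit 15 = 0  t=2,i=9
  .###. -> #   bit 14 = 1  t=1,i=4
  .##.# -> #   bit 13 = 1  t=1,i=13
  .##.. -> #   bit 12 = 1  t=0,i=8
  .#.## -> #   bit 11 = 1  t=1,i=2
  .#.#. -> #   bit 10 = 1  t=0,i=13
  .#..# -> #   bit 9 = 1  t=0,i=1
  .#... -> #   bit 8 = 1  t=0,i=4
  ..### -> #   bit 7 = 1  t=2,i=8
  ..##. -> .   bit 6 = 0  t=0,i=7
  ..#.# -> #   bit 5 = 1  t=0,i=12
  ..#.. -> #   bit 4 = 1  t=0,i=3
  ...## -> .   bit 3 = 0  t=0,i=6
  ...#. -> .   bit 2 = 0  t=0,i=11
  ....# -> .   bit 1 = 0  t=3,i=1
  ..... -> #   bit 0 = 1  t=3,i=0
  bits 00011100011010100111111110110001 = 476741553

476741553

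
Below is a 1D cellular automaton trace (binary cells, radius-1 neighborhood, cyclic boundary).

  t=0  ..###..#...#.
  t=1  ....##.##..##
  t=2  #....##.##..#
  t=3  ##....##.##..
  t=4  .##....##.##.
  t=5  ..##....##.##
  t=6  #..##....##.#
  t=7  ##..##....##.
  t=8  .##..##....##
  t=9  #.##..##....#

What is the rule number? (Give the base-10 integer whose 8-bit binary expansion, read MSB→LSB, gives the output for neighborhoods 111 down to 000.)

  ### -> .   bit 7 = 0  t=0,i=3
  ##. -> #   bit 6 = 1  t=0,i=4
  #.# -> #   bit 5 = 1  t=1,i=6
  #.. -> #   bit 4 = 1  t=0,i=5
  .## -> .   bit 3 = 0  t=0,i=2
  .#. -> #   bit 2 = 1  t=0,i=7
  ..# -> .   bit 1 = 0  t=0,i=1
  ... -> .   bit 0 = 0  t=0,i=0
  bits 01110100 = 116

116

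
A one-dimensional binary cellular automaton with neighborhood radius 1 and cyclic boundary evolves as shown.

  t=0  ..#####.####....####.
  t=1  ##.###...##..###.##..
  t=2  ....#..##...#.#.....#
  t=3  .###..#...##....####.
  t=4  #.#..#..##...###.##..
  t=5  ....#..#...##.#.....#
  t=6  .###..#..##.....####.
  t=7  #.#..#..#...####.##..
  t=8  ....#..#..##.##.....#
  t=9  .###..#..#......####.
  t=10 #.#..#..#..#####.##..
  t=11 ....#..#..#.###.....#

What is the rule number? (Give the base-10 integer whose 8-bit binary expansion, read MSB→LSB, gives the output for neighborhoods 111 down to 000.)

131

  ###|#  b7=1 t=0,i=3
  ##.|.  b6=0 t=0,i=6
  #.#|.  b5=0 t=0,i=7
  #..|.  b4=0 t=0,i=12
  .##|.  b3=0 t=0,i=2
  .#.|.  b2=0 t=2,i=4
  ..#|#  b1=1 t=0,i=1
  ...|#  b0=1 t=0,i=0
  bits 10000011 = 131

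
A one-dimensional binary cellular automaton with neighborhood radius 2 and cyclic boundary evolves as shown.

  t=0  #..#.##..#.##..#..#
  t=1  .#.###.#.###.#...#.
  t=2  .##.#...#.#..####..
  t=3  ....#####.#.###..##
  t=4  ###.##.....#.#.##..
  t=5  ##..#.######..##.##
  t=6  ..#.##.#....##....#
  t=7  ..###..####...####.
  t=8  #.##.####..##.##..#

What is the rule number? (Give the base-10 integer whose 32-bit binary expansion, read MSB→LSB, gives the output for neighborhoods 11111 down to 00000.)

56347047

  #####|.  b31=0 t=3,i=6
  ####.|.  b30=0 t=2,i=15
  ###.#|.  b29=0 t=1,i=5
  ###..|.  b28=0 t=2,i=16
  ##.##|.  b27=0 t=4,i=3
  ##.#.|.  b26=0 t=1,i=6
  ##..#|#  b25=1 t=0,i=1
  ##...|#  b24=1 t=2,i=17
  #.###|.  b23=0 t=1,i=3
  #.##.|#  b22=1 t=0,i=5
  #.#.#|.  b21=0 t=1,i=7
  #.#..|#  b20=1 t=1,i=13
  #..##|#  b19=1 t=0,i=17
  #..#.|.  b18=0 t=0,i=2
  #...#|#  b17=1 t=1,i=15
  #....|#  b16=1 t=3,i=1
  .####|#  b15=1 t=2,i=14
  .###.|#  b14=1 t=1,i=4
  .##.#|.  b13=0 t=2,i=2
  .##..|.  b12=0 t=0,i=0
  .#.##|#  b11=1 t=0,i=4
  .#.#.|.  b10=0 t=2,i=9
  .#..#|.  b9=0 t=0,i=16
  .#...|#  b8=1 t=1,i=14
  ..###|#  b7=1 t=2,i=13
  ..##.|.  b6=0 t=0,i=18
  ..#.#|#  b5=1 t=0,i=3
  ..#..|.  b4=0 t=0,i=15
  ...##|.  b3=0 t=2,i=0
  ...#.|#  b2=1 t=1,i=16
  ....#|#  b1=1 t=3,i=2
  .....|#  b0=1 t=4,i=8
  bits 00000011010110111100100110100111 = 56347047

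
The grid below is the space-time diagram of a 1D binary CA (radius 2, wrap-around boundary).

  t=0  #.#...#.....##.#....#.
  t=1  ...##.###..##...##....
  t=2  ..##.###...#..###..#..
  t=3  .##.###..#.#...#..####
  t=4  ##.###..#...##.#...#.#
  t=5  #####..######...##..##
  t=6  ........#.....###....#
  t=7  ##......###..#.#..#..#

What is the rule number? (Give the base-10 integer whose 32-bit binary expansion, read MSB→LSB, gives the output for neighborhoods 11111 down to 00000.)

  ##### -> .   bit 31 = 0  t=5,i=0
  ####. -> .   bit 30 = 0  t=3,i=20
  ###.# -> #   bit 29 = 1  t=3,i=21
  ###.. -> .   bit 28 = 0  t=1,i=8
  ##.## -> #   bit 27 = 1  t=1,i=5
  ##.#. -> .   bit 26 = 0  t=0,i=14
  ##..# -> .   bit 25 = 0  t=1,i=9
  ##... -> .   bit 24 = 0  t=1,i=13
  #.### -> #   bit 23 = 1  t=1,i=6
  #.##. -> #   bit 22 = 1  t=3,i=1
  #.#.# -> .   bit 21 = 0  t=0,i=0
  #.#.. -> .   bit 20 = 0  t=0,i=2
  #..## -> .   bit 19 = 0  t=1,i=10
  #..#. -> #   bit 18 = 1  t=2,i=18
  #...# -> #   bit 17 = 1  t=0,i=4
  #.... -> #   bit 16 = 1  t=0,i=8
  .#### -> #   bit 15 = 1  t=3,i=19
  .###. -> #   bit 14 = 1  t=1,i=7
  .##.# -> .   bit 13 = 0  t=0,i=13
  .##.. -> .   bit 12 = 0  t=1,i=12
  .#.## -> #   bit 11 = 1  t=4,i=20
  .#.#. -> .   bit 10 = 0  t=0,i=1
  .#..# -> .   bit 9 = 0  t=2,i=12
  .#... -> #   bit 8 = 1  t=0,i=3
  ..### -> .   bit 7 = 0  t=2,i=14
  ..##. -> #   bit 6 = 1  t=0,i=12
  ..#.# -> .   bit 5 = 0  t=0,i=20
  ..#.. -> #   bit 4 = 1  t=0,i=6
  ...## -> #   bit 3 = 1  t=0,i=11
  ...#. -> .   bit 2 = 0  t=0,i=5
  ....# -> .   bit 1 = 0  t=0,i=10
  ..... -> .   bit 0 = 0  t=0,i=9
  bits 00101000110001111100100101011000 = 684181848

684181848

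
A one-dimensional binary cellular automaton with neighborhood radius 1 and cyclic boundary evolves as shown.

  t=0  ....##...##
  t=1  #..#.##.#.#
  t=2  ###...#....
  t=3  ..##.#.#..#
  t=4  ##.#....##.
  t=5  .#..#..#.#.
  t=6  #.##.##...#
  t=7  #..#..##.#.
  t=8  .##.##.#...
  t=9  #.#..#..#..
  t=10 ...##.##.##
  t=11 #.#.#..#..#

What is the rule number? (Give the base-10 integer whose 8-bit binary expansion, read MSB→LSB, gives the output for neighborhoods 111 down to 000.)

82

  ### -> .   bit 7 = 0  t=2,i=1
  ##. -> #   bit 6 = 1  t=0,i=5
  #.# -> .   bit 5 = 0  t=1,i=4
  #.. -> #   bit 4 = 1  t=0,i=0
  .## -> .   bit 3 = 0  t=0,i=4
  .#. -> .   bit 2 = 0  t=1,i=3
  ..# -> #   bit 1 = 1  t=0,i=3
  ... -> .   bit 0 = 0  t=0,i=1
  bits 01010010 = 82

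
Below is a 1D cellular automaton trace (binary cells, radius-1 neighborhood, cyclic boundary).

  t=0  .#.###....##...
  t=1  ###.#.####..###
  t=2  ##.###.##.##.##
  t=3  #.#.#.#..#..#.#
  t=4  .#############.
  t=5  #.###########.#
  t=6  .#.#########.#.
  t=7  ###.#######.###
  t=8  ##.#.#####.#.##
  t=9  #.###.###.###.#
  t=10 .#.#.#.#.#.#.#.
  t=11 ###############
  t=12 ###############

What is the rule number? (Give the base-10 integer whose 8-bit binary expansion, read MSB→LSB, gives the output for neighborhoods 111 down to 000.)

  ### -> #   bit 7 = 1  t=0,i=4
  ##. -> .   bit 6 = 0  t=0,i=5
  #.# -> #   bit 5 = 1  t=0,i=2
  #.. -> #   bit 4 = 1  t=0,i=6
  .## -> .   bit 3 = 0  t=0,i=3
  .#. -> #   bit 2 = 1  t=0,i=1
  ..# -> #   bit 1 = 1  t=0,i=0
  ... -> #   bit 0 = 1  t=0,i=7
  bits 10110111 = 183

183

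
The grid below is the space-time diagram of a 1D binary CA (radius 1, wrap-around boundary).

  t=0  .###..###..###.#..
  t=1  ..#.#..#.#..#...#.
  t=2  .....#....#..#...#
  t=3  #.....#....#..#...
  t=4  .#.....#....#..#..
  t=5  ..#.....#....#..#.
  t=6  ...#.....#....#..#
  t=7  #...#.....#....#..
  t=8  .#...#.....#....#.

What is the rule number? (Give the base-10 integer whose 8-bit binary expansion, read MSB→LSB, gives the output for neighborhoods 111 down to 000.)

144

  ###|#  b7=1 t=0,i=2
  ##.|.  b6=0 t=0,i=3
  #.#|.  b5=0 t=0,i=14
  #..|#  b4=1 t=0,i=4
  .##|.  b3=0 t=0,i=1
  .#.|.  b2=0 t=0,i=15
  ..#|.  b1=0 t=0,i=0
  ...|.  b0=0 t=0,i=17
  bits 10010000 = 144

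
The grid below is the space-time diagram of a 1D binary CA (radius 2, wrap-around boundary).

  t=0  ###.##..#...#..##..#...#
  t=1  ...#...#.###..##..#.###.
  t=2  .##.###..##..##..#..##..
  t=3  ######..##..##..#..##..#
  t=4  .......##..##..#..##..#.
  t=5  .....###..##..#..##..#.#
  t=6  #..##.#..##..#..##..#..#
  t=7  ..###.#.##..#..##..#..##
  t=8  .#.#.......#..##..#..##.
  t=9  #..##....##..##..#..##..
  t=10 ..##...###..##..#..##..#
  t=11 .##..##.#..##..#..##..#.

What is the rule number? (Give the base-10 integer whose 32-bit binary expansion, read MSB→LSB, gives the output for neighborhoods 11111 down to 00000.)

144597326

  nb #####: next=.  (t=3,i=1, bit31=0)
  nb ####.: next=.  (t=0,i=1, bit30=0)
  nb ###.#: next=.  (t=0,i=2, bit29=0)
  nb ###..: next=.  (t=1,i=11, bit28=0)
  nb ##.##: next=#  (t=0,i=3, bit27=1)
  nb ##.#.: next=.  (t=6,i=5, bit26=0)
  nb ##..#: next=.  (t=0,i=6, bit25=0)
  nb ##...: next=.  (t=1,i=23, bit24=0)
  nb #.###: next=#  (t=1,i=9, bit23=1)
  nb #.##.: next=.  (t=0,i=4, bit22=0)
  nb #.#.#: next=.  (t=7,i=6, bit21=0)
  nb #.#..: next=#  (t=5,i=23, bit20=1)
  nb #..##: next=#  (t=0,i=14, bit19=1)
  nb #..#.: next=#  (t=0,i=7, bit18=1)
  nb #...#: next=#  (t=0,i=10, bit17=1)
  nb #....: next=.  (t=1,i=0, bit16=0)
  nb .####: next=.  (t=0,i=0, bit15=0)
  nb .###.: next=#  (t=1,i=10, bit14=1)
  nb .##.#: next=#  (t=2,i=2, bit13=1)
  nb .##..: next=.  (t=0,i=5, bit12=0)
  nb .#.##: next=.  (t=1,i=8, bit11=0)
  nb .#.#.: next=.  (t=5,i=22, bit10=0)
  nb .#..#: next=.  (t=0,i=13, bit9=0)
  nb .#...: next=#  (t=0,i=9, bit8=1)
  nb ..###: next=.  (t=0,i=23, bit7=0)
  nb ..##.: next=#  (t=0,i=15, bit6=1)
  nb ..#.#: next=.  (t=1,i=7, bit5=0)
  nb ..#..: next=.  (t=0,i=8, bit4=0)
  nb ...##: next=#  (t=0,i=22, bit3=1)
  nb ...#.: next=#  (t=0,i=11, bit2=1)
  nb ....#: next=#  (t=1,i=1, bit1=1)
  nb .....: next=.  (t=4,i=1, bit0=0)
  bits 00001000100111100110000101001110 = 144597326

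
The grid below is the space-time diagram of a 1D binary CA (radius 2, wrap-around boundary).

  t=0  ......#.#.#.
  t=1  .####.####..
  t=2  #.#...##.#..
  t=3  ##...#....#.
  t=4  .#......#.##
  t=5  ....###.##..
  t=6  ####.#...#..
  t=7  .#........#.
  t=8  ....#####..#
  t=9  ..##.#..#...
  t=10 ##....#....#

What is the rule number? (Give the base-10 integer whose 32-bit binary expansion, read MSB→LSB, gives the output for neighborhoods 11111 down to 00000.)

278978091

  ##### -> .   bit 31 = 0  t=8,i=6
  ####. -> .   bit 30 = 0  t=1,i=3
  ###.# -> .   bit 29 = 0  t=1,i=4
  ###.. -> #   bit 28 = 1  t=1,i=9
  ##.## -> .   bit 27 = 0  t=1,i=5
  ##.#. -> .   bit 26 = 0  t=2,i=8
  ##..# -> .   bit 25 = 0  t=8,i=9
  ##... -> .   bit 24 = 0  t=1,i=10
  #.### -> #   bit 23 = 1  t=1,i=6
  #.##. -> .   bit 22 = 0  t=3,i=0
  #.#.# -> #   bit 21 = 1  t=0,i=8
  #.#.. -> .   bit 20 = 0  t=0,i=10
  #..## -> .   bit 19 = 0  t=6,i=11
  #..#. -> .   bit 18 = 0  t=2,i=11
  #...# -> .   bit 17 = 0  t=1,i=11
  #.... -> .   bit 16 = 0  t=0,i=0
  .#### -> #   bit 15 = 1  t=1,i=2
  .###. -> #   bit 14 = 1  t=5,i=5
  .##.# -> .   bit 13 = 0  t=2,i=7
  .##.. -> #   bit 12 = 1  t=3,i=1
  .#.## -> #   bit 11 = 1  t=3,i=11
  .#.#. -> #   bit 10 = 1  t=0,i=7
  .#..# -> #   bit 9 = 1  t=2,i=10
  .#... -> .   bit 8 = 0  t=0,i=11
  ..### -> .   bit 7 = 0  t=1,i=1
  ..##. -> .   bit 6 = 0  t=2,i=6
  ..#.# -> #   bit 5 = 1  t=0,i=6
  ..#.. -> .   bit 4 = 0  t=3,i=5
  ...## -> #   bit 3 = 1  t=1,i=0
  ...#. -> .   bit 2 = 0  t=0,i=5
  ....# -> #   bit 1 = 1  t=0,i=4
  ..... -> #   bit 0 = 1  t=0,i=1
  bits 00010000101000001101111000101011 = 278978091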